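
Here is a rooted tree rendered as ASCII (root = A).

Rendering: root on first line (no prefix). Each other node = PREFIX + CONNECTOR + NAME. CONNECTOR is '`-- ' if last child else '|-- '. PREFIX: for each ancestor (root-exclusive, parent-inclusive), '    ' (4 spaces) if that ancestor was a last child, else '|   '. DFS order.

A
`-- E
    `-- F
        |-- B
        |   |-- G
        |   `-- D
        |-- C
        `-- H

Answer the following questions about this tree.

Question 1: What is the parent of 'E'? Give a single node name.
Answer: A

Derivation:
Scan adjacency: E appears as child of A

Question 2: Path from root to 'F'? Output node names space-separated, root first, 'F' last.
Answer: A E F

Derivation:
Walk down from root: A -> E -> F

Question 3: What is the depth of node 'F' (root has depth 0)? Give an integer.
Answer: 2

Derivation:
Path from root to F: A -> E -> F
Depth = number of edges = 2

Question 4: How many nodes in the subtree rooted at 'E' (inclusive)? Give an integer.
Answer: 7

Derivation:
Subtree rooted at E contains: B, C, D, E, F, G, H
Count = 7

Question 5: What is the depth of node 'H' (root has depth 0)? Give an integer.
Path from root to H: A -> E -> F -> H
Depth = number of edges = 3

Answer: 3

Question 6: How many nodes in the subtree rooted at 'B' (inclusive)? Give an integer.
Answer: 3

Derivation:
Subtree rooted at B contains: B, D, G
Count = 3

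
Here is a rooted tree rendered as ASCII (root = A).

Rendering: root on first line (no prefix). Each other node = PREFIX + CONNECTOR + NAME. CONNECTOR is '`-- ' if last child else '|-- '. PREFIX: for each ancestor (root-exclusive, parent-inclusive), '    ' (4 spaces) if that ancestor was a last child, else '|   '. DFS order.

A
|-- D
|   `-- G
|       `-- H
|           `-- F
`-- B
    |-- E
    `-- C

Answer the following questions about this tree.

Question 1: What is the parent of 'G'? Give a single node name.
Scan adjacency: G appears as child of D

Answer: D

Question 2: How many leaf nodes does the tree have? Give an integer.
Answer: 3

Derivation:
Leaves (nodes with no children): C, E, F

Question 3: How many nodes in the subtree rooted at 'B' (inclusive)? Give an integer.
Subtree rooted at B contains: B, C, E
Count = 3

Answer: 3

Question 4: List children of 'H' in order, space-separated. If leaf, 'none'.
Node H's children (from adjacency): F

Answer: F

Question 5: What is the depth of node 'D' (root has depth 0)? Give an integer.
Answer: 1

Derivation:
Path from root to D: A -> D
Depth = number of edges = 1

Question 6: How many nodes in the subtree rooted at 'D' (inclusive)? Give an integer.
Answer: 4

Derivation:
Subtree rooted at D contains: D, F, G, H
Count = 4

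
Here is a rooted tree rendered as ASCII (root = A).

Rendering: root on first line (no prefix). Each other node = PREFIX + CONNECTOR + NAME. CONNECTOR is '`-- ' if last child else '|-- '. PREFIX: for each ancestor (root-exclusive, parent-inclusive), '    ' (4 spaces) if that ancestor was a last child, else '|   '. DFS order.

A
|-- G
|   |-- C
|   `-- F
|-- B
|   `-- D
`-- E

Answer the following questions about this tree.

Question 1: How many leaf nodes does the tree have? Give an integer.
Leaves (nodes with no children): C, D, E, F

Answer: 4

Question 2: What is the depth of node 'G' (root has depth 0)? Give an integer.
Answer: 1

Derivation:
Path from root to G: A -> G
Depth = number of edges = 1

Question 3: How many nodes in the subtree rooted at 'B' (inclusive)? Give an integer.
Answer: 2

Derivation:
Subtree rooted at B contains: B, D
Count = 2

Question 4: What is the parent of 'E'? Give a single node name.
Answer: A

Derivation:
Scan adjacency: E appears as child of A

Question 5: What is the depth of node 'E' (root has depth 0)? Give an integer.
Path from root to E: A -> E
Depth = number of edges = 1

Answer: 1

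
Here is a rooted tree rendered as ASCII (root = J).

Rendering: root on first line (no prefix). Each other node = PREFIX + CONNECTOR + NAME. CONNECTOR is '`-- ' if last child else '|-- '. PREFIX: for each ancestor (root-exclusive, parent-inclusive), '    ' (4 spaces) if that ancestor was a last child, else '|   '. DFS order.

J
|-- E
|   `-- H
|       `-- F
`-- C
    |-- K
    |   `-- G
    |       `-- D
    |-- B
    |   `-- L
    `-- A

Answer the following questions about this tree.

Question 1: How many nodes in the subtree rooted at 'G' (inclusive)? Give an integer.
Answer: 2

Derivation:
Subtree rooted at G contains: D, G
Count = 2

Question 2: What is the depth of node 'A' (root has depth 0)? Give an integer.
Answer: 2

Derivation:
Path from root to A: J -> C -> A
Depth = number of edges = 2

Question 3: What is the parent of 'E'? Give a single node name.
Scan adjacency: E appears as child of J

Answer: J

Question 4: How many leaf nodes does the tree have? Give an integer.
Answer: 4

Derivation:
Leaves (nodes with no children): A, D, F, L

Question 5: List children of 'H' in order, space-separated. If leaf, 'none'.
Answer: F

Derivation:
Node H's children (from adjacency): F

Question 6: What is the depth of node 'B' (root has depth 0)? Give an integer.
Answer: 2

Derivation:
Path from root to B: J -> C -> B
Depth = number of edges = 2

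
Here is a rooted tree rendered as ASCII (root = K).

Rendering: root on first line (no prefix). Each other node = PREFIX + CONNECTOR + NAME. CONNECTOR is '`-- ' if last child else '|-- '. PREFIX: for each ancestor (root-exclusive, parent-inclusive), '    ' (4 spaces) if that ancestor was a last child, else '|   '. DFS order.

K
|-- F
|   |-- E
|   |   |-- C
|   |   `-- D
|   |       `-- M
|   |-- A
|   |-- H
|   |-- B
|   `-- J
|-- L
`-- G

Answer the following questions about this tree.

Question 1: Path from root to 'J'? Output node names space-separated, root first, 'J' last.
Answer: K F J

Derivation:
Walk down from root: K -> F -> J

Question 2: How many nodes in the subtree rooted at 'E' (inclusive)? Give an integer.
Subtree rooted at E contains: C, D, E, M
Count = 4

Answer: 4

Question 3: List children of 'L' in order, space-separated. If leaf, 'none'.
Answer: none

Derivation:
Node L's children (from adjacency): (leaf)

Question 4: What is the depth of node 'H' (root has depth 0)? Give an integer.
Answer: 2

Derivation:
Path from root to H: K -> F -> H
Depth = number of edges = 2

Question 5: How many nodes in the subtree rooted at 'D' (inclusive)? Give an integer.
Answer: 2

Derivation:
Subtree rooted at D contains: D, M
Count = 2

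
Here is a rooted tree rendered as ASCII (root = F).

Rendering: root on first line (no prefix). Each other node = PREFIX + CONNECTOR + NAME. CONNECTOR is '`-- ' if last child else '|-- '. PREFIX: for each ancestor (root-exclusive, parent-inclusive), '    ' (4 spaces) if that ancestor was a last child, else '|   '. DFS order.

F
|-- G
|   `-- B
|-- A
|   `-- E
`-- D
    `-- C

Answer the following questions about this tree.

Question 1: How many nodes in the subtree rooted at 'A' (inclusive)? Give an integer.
Subtree rooted at A contains: A, E
Count = 2

Answer: 2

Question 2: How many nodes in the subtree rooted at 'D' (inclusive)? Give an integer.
Subtree rooted at D contains: C, D
Count = 2

Answer: 2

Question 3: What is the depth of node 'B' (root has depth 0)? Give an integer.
Answer: 2

Derivation:
Path from root to B: F -> G -> B
Depth = number of edges = 2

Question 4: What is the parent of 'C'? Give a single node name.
Scan adjacency: C appears as child of D

Answer: D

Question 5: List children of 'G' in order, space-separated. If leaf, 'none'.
Answer: B

Derivation:
Node G's children (from adjacency): B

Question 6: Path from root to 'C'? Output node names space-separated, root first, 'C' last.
Walk down from root: F -> D -> C

Answer: F D C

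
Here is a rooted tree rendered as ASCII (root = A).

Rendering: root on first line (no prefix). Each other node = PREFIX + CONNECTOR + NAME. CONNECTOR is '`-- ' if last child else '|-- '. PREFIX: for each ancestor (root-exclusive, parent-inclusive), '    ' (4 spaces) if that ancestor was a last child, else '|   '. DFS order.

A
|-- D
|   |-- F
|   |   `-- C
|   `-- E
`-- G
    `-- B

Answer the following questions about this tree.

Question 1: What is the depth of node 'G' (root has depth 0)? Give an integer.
Answer: 1

Derivation:
Path from root to G: A -> G
Depth = number of edges = 1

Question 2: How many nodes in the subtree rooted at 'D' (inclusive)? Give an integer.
Subtree rooted at D contains: C, D, E, F
Count = 4

Answer: 4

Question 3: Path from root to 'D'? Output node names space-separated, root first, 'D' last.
Walk down from root: A -> D

Answer: A D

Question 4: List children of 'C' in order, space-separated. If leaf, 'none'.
Node C's children (from adjacency): (leaf)

Answer: none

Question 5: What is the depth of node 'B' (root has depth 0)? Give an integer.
Path from root to B: A -> G -> B
Depth = number of edges = 2

Answer: 2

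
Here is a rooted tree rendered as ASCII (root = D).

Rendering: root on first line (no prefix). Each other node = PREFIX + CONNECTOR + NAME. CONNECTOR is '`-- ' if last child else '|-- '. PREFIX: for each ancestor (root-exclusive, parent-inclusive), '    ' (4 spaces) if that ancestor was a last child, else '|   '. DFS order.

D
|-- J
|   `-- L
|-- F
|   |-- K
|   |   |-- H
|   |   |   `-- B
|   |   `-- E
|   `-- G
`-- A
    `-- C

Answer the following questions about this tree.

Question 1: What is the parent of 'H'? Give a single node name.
Scan adjacency: H appears as child of K

Answer: K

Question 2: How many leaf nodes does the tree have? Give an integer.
Leaves (nodes with no children): B, C, E, G, L

Answer: 5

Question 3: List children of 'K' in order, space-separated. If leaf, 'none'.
Node K's children (from adjacency): H, E

Answer: H E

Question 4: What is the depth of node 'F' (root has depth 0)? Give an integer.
Answer: 1

Derivation:
Path from root to F: D -> F
Depth = number of edges = 1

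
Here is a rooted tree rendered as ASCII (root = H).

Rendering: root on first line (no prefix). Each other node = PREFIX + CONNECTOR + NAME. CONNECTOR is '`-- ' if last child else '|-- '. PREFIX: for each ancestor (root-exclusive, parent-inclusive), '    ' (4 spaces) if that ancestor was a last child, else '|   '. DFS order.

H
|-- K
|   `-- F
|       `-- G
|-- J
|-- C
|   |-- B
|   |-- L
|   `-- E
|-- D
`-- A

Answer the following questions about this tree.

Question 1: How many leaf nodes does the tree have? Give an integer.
Answer: 7

Derivation:
Leaves (nodes with no children): A, B, D, E, G, J, L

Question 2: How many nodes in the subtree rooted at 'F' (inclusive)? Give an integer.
Answer: 2

Derivation:
Subtree rooted at F contains: F, G
Count = 2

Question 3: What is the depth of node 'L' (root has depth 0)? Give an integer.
Answer: 2

Derivation:
Path from root to L: H -> C -> L
Depth = number of edges = 2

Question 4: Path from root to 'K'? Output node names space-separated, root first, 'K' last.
Answer: H K

Derivation:
Walk down from root: H -> K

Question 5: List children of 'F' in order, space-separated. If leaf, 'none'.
Node F's children (from adjacency): G

Answer: G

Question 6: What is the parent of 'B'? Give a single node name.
Answer: C

Derivation:
Scan adjacency: B appears as child of C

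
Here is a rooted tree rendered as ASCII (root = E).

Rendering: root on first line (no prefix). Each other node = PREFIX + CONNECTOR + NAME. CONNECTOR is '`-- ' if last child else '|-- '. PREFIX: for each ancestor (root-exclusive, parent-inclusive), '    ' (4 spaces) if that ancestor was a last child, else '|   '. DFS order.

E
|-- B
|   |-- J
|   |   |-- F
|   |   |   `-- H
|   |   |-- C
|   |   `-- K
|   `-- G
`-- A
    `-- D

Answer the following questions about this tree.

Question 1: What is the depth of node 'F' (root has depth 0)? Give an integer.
Path from root to F: E -> B -> J -> F
Depth = number of edges = 3

Answer: 3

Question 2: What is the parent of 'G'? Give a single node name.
Scan adjacency: G appears as child of B

Answer: B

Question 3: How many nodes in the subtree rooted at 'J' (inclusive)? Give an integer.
Subtree rooted at J contains: C, F, H, J, K
Count = 5

Answer: 5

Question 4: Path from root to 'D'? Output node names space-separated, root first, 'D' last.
Walk down from root: E -> A -> D

Answer: E A D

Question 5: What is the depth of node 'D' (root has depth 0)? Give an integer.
Answer: 2

Derivation:
Path from root to D: E -> A -> D
Depth = number of edges = 2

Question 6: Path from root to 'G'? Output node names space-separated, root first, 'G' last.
Answer: E B G

Derivation:
Walk down from root: E -> B -> G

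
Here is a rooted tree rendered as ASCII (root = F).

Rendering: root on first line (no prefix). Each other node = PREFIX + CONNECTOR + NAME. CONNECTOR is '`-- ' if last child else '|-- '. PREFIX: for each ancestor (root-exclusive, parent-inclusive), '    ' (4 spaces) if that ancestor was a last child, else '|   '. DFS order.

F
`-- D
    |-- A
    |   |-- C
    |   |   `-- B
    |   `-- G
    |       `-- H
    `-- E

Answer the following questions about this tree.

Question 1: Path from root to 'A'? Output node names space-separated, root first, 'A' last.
Answer: F D A

Derivation:
Walk down from root: F -> D -> A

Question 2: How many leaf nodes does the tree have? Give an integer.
Leaves (nodes with no children): B, E, H

Answer: 3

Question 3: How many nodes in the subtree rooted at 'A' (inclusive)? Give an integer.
Answer: 5

Derivation:
Subtree rooted at A contains: A, B, C, G, H
Count = 5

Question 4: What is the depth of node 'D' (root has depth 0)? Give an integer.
Answer: 1

Derivation:
Path from root to D: F -> D
Depth = number of edges = 1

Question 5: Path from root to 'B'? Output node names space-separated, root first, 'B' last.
Walk down from root: F -> D -> A -> C -> B

Answer: F D A C B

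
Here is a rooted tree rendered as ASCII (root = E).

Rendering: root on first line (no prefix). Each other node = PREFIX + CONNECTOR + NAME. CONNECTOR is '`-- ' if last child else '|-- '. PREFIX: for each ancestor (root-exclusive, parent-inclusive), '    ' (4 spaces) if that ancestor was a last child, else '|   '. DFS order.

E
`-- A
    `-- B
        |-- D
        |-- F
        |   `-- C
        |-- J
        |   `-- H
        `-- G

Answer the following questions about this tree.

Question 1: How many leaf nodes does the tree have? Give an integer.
Answer: 4

Derivation:
Leaves (nodes with no children): C, D, G, H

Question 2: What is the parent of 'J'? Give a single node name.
Answer: B

Derivation:
Scan adjacency: J appears as child of B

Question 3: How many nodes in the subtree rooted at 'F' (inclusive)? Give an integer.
Answer: 2

Derivation:
Subtree rooted at F contains: C, F
Count = 2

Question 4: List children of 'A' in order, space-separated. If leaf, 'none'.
Answer: B

Derivation:
Node A's children (from adjacency): B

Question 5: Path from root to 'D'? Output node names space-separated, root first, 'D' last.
Answer: E A B D

Derivation:
Walk down from root: E -> A -> B -> D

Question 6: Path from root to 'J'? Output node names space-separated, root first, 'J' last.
Walk down from root: E -> A -> B -> J

Answer: E A B J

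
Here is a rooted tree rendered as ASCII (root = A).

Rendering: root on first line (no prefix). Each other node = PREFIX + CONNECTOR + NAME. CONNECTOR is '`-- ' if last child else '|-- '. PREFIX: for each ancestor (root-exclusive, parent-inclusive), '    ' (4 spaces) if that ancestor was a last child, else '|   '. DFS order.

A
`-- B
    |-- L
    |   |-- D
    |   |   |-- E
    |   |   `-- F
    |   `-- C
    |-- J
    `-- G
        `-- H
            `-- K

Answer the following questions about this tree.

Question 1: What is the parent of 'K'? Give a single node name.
Answer: H

Derivation:
Scan adjacency: K appears as child of H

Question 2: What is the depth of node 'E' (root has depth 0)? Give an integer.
Answer: 4

Derivation:
Path from root to E: A -> B -> L -> D -> E
Depth = number of edges = 4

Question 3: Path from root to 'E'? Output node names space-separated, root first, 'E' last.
Answer: A B L D E

Derivation:
Walk down from root: A -> B -> L -> D -> E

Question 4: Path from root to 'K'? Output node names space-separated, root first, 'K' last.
Walk down from root: A -> B -> G -> H -> K

Answer: A B G H K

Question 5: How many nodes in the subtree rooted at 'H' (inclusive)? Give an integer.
Answer: 2

Derivation:
Subtree rooted at H contains: H, K
Count = 2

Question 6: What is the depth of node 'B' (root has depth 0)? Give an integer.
Answer: 1

Derivation:
Path from root to B: A -> B
Depth = number of edges = 1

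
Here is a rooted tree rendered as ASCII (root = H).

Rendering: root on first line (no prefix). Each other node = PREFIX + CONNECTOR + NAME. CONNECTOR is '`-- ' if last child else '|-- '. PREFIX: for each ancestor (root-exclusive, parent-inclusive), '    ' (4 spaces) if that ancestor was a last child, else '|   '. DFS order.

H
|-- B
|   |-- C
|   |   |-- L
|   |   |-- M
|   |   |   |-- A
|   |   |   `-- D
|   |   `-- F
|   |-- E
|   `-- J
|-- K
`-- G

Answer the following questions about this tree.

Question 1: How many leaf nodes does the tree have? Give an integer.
Answer: 8

Derivation:
Leaves (nodes with no children): A, D, E, F, G, J, K, L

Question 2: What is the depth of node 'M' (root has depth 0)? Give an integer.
Answer: 3

Derivation:
Path from root to M: H -> B -> C -> M
Depth = number of edges = 3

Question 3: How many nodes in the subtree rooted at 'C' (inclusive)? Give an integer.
Answer: 6

Derivation:
Subtree rooted at C contains: A, C, D, F, L, M
Count = 6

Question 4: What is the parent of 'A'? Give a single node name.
Scan adjacency: A appears as child of M

Answer: M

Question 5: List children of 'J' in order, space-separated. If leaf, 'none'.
Answer: none

Derivation:
Node J's children (from adjacency): (leaf)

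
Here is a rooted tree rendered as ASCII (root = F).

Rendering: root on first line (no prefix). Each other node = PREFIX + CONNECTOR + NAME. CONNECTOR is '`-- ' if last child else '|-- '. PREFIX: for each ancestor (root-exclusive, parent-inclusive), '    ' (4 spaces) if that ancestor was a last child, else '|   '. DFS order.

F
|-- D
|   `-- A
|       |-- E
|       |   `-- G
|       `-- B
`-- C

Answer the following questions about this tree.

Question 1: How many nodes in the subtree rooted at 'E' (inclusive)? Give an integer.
Subtree rooted at E contains: E, G
Count = 2

Answer: 2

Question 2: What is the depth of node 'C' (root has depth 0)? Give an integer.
Path from root to C: F -> C
Depth = number of edges = 1

Answer: 1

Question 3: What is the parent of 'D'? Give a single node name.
Answer: F

Derivation:
Scan adjacency: D appears as child of F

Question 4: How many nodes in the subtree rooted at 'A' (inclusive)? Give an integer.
Subtree rooted at A contains: A, B, E, G
Count = 4

Answer: 4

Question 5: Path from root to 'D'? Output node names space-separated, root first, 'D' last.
Walk down from root: F -> D

Answer: F D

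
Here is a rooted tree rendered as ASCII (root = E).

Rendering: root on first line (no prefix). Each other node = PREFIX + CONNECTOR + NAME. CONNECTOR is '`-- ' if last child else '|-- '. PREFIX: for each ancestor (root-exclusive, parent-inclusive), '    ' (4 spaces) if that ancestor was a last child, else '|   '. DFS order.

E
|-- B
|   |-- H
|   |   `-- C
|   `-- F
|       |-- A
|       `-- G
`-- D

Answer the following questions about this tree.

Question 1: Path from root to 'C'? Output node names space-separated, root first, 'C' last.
Walk down from root: E -> B -> H -> C

Answer: E B H C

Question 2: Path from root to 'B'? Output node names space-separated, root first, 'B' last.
Walk down from root: E -> B

Answer: E B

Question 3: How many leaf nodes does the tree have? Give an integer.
Answer: 4

Derivation:
Leaves (nodes with no children): A, C, D, G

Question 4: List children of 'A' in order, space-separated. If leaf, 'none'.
Node A's children (from adjacency): (leaf)

Answer: none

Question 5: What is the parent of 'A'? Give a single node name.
Answer: F

Derivation:
Scan adjacency: A appears as child of F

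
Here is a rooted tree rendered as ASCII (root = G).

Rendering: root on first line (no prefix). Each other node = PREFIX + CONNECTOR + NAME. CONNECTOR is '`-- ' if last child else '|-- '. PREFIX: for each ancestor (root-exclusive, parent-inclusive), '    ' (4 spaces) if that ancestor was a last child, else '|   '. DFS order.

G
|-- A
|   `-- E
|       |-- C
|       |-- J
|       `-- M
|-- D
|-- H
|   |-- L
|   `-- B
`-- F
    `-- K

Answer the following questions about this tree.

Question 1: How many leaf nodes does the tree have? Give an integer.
Leaves (nodes with no children): B, C, D, J, K, L, M

Answer: 7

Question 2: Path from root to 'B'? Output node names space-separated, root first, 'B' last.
Answer: G H B

Derivation:
Walk down from root: G -> H -> B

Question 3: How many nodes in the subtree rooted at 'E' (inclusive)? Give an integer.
Answer: 4

Derivation:
Subtree rooted at E contains: C, E, J, M
Count = 4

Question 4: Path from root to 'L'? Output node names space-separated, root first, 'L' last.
Answer: G H L

Derivation:
Walk down from root: G -> H -> L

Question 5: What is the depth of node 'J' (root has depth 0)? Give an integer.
Answer: 3

Derivation:
Path from root to J: G -> A -> E -> J
Depth = number of edges = 3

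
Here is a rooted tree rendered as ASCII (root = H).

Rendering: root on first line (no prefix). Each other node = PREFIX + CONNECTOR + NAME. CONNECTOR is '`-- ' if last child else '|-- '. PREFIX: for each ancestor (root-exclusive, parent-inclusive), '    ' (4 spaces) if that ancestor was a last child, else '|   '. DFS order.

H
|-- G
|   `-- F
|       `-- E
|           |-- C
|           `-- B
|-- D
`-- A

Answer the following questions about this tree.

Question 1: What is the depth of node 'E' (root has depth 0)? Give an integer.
Answer: 3

Derivation:
Path from root to E: H -> G -> F -> E
Depth = number of edges = 3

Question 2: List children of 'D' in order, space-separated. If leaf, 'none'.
Answer: none

Derivation:
Node D's children (from adjacency): (leaf)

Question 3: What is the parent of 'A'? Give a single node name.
Scan adjacency: A appears as child of H

Answer: H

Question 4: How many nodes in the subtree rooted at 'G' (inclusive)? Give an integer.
Answer: 5

Derivation:
Subtree rooted at G contains: B, C, E, F, G
Count = 5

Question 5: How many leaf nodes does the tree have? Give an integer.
Leaves (nodes with no children): A, B, C, D

Answer: 4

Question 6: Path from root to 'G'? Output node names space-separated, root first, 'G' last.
Walk down from root: H -> G

Answer: H G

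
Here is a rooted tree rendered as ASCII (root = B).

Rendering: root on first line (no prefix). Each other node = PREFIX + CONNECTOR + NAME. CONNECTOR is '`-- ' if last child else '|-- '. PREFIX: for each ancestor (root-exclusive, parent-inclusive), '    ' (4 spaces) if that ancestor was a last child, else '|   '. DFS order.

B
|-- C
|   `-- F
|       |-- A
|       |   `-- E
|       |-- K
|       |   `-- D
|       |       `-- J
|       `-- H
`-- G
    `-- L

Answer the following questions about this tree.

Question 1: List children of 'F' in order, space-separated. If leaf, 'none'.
Node F's children (from adjacency): A, K, H

Answer: A K H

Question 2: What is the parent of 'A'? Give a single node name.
Scan adjacency: A appears as child of F

Answer: F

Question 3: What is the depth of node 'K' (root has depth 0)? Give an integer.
Answer: 3

Derivation:
Path from root to K: B -> C -> F -> K
Depth = number of edges = 3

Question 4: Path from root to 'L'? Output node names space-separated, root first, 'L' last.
Walk down from root: B -> G -> L

Answer: B G L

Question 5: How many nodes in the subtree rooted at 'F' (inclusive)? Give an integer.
Answer: 7

Derivation:
Subtree rooted at F contains: A, D, E, F, H, J, K
Count = 7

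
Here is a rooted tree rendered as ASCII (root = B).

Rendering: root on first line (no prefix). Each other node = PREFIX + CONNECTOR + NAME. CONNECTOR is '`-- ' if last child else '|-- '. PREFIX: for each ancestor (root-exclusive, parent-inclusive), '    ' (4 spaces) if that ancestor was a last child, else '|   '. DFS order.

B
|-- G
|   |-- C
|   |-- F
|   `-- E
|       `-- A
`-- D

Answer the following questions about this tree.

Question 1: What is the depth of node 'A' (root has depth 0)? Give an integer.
Path from root to A: B -> G -> E -> A
Depth = number of edges = 3

Answer: 3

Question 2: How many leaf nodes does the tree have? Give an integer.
Answer: 4

Derivation:
Leaves (nodes with no children): A, C, D, F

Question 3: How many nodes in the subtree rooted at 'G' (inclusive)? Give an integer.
Subtree rooted at G contains: A, C, E, F, G
Count = 5

Answer: 5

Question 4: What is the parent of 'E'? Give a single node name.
Answer: G

Derivation:
Scan adjacency: E appears as child of G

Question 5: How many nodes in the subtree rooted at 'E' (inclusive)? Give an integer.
Subtree rooted at E contains: A, E
Count = 2

Answer: 2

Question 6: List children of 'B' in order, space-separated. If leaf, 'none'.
Answer: G D

Derivation:
Node B's children (from adjacency): G, D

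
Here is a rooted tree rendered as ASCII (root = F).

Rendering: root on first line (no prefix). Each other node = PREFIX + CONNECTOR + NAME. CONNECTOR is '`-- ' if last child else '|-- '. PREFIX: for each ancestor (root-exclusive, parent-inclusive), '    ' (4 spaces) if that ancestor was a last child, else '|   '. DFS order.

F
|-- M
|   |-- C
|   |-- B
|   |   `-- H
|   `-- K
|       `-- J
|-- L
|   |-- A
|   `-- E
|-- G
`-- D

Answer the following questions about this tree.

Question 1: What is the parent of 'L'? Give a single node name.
Scan adjacency: L appears as child of F

Answer: F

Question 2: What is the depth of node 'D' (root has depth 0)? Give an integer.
Answer: 1

Derivation:
Path from root to D: F -> D
Depth = number of edges = 1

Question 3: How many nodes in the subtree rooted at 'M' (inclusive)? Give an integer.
Answer: 6

Derivation:
Subtree rooted at M contains: B, C, H, J, K, M
Count = 6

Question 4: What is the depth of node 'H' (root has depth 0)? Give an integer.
Path from root to H: F -> M -> B -> H
Depth = number of edges = 3

Answer: 3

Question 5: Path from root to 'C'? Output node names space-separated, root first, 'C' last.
Walk down from root: F -> M -> C

Answer: F M C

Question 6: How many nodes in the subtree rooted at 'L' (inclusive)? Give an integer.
Subtree rooted at L contains: A, E, L
Count = 3

Answer: 3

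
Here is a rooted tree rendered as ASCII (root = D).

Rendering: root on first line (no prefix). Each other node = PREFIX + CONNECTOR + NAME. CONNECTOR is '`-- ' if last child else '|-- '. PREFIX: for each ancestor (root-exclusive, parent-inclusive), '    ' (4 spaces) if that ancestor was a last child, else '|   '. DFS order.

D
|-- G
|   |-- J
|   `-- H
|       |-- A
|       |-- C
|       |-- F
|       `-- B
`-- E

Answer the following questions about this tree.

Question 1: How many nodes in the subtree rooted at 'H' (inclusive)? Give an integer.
Answer: 5

Derivation:
Subtree rooted at H contains: A, B, C, F, H
Count = 5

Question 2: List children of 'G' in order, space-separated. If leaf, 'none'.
Node G's children (from adjacency): J, H

Answer: J H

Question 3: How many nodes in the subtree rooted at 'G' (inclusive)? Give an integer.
Subtree rooted at G contains: A, B, C, F, G, H, J
Count = 7

Answer: 7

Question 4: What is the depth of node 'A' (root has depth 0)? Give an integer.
Answer: 3

Derivation:
Path from root to A: D -> G -> H -> A
Depth = number of edges = 3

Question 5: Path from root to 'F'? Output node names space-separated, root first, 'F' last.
Walk down from root: D -> G -> H -> F

Answer: D G H F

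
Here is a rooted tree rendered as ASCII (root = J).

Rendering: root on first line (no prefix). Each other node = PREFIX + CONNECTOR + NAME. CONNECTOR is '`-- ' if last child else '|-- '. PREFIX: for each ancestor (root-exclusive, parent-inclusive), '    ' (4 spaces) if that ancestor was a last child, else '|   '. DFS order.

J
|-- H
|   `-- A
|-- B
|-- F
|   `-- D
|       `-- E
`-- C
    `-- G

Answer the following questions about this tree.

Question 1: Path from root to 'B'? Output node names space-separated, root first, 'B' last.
Walk down from root: J -> B

Answer: J B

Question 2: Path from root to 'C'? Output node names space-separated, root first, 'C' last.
Answer: J C

Derivation:
Walk down from root: J -> C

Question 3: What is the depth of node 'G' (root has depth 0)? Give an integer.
Answer: 2

Derivation:
Path from root to G: J -> C -> G
Depth = number of edges = 2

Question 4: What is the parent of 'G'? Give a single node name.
Answer: C

Derivation:
Scan adjacency: G appears as child of C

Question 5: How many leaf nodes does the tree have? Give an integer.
Answer: 4

Derivation:
Leaves (nodes with no children): A, B, E, G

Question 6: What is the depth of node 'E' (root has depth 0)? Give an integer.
Path from root to E: J -> F -> D -> E
Depth = number of edges = 3

Answer: 3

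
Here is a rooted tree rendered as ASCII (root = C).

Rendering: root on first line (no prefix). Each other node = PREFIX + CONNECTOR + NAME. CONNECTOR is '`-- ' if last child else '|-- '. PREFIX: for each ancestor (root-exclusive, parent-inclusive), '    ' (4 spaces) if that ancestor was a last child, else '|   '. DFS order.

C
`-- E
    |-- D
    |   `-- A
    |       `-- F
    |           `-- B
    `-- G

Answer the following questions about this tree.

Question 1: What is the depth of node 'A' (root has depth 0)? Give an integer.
Path from root to A: C -> E -> D -> A
Depth = number of edges = 3

Answer: 3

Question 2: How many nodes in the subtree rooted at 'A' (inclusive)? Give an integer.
Answer: 3

Derivation:
Subtree rooted at A contains: A, B, F
Count = 3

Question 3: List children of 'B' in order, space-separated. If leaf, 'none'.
Answer: none

Derivation:
Node B's children (from adjacency): (leaf)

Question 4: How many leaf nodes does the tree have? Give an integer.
Answer: 2

Derivation:
Leaves (nodes with no children): B, G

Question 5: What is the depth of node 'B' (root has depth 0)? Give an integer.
Answer: 5

Derivation:
Path from root to B: C -> E -> D -> A -> F -> B
Depth = number of edges = 5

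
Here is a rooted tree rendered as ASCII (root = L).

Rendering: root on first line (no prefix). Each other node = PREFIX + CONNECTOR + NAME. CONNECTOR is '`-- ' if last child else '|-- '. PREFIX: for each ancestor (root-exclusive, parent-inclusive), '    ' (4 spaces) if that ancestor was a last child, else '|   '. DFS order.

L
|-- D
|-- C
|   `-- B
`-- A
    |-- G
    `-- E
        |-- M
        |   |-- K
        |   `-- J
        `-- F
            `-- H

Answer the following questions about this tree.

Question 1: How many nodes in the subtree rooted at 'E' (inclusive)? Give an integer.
Answer: 6

Derivation:
Subtree rooted at E contains: E, F, H, J, K, M
Count = 6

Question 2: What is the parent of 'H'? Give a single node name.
Scan adjacency: H appears as child of F

Answer: F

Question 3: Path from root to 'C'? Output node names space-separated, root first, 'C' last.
Walk down from root: L -> C

Answer: L C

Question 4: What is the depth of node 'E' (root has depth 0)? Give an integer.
Path from root to E: L -> A -> E
Depth = number of edges = 2

Answer: 2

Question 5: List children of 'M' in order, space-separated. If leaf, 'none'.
Node M's children (from adjacency): K, J

Answer: K J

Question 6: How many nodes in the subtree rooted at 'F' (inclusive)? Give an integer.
Subtree rooted at F contains: F, H
Count = 2

Answer: 2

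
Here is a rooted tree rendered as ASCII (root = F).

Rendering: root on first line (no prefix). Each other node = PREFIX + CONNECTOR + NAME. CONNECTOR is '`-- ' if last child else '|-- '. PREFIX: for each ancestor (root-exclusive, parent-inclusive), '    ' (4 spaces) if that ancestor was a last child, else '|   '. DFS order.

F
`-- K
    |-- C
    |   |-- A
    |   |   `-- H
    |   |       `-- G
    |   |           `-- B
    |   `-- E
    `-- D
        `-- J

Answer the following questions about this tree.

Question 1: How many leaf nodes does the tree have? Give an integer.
Leaves (nodes with no children): B, E, J

Answer: 3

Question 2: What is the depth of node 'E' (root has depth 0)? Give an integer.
Path from root to E: F -> K -> C -> E
Depth = number of edges = 3

Answer: 3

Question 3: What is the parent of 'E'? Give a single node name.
Scan adjacency: E appears as child of C

Answer: C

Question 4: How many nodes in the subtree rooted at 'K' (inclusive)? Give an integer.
Subtree rooted at K contains: A, B, C, D, E, G, H, J, K
Count = 9

Answer: 9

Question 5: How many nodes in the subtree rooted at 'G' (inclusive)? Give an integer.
Subtree rooted at G contains: B, G
Count = 2

Answer: 2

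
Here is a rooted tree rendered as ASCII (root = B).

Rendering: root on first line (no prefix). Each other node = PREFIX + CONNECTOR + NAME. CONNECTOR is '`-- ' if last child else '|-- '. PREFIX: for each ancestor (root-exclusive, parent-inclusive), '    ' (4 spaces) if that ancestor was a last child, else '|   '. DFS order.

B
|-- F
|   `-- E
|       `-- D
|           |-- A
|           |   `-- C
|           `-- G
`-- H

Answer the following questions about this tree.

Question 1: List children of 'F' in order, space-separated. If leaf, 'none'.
Node F's children (from adjacency): E

Answer: E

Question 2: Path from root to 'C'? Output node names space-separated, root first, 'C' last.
Answer: B F E D A C

Derivation:
Walk down from root: B -> F -> E -> D -> A -> C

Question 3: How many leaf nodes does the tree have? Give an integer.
Leaves (nodes with no children): C, G, H

Answer: 3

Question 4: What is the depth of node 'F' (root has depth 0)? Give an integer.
Answer: 1

Derivation:
Path from root to F: B -> F
Depth = number of edges = 1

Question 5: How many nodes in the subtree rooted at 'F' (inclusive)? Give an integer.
Answer: 6

Derivation:
Subtree rooted at F contains: A, C, D, E, F, G
Count = 6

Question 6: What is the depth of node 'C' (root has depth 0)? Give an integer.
Answer: 5

Derivation:
Path from root to C: B -> F -> E -> D -> A -> C
Depth = number of edges = 5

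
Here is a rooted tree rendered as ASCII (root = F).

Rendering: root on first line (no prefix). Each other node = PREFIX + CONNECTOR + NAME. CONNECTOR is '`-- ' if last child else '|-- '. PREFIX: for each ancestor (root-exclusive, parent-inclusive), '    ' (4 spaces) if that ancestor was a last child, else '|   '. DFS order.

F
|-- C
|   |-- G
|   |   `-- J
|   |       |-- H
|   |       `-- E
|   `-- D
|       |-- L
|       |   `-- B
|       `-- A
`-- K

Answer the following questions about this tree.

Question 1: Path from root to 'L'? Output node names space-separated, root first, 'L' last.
Walk down from root: F -> C -> D -> L

Answer: F C D L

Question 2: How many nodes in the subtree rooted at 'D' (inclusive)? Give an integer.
Subtree rooted at D contains: A, B, D, L
Count = 4

Answer: 4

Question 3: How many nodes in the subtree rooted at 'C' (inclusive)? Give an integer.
Answer: 9

Derivation:
Subtree rooted at C contains: A, B, C, D, E, G, H, J, L
Count = 9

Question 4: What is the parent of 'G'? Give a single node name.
Answer: C

Derivation:
Scan adjacency: G appears as child of C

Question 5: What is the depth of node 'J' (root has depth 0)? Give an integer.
Answer: 3

Derivation:
Path from root to J: F -> C -> G -> J
Depth = number of edges = 3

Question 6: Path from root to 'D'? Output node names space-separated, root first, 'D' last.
Walk down from root: F -> C -> D

Answer: F C D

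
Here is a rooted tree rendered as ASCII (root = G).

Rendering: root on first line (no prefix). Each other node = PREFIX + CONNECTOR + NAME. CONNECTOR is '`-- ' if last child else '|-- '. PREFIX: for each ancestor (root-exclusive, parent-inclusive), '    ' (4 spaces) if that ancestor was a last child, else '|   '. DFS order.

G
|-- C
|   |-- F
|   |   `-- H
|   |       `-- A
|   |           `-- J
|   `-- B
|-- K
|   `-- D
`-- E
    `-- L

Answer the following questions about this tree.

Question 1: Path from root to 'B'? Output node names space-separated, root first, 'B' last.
Walk down from root: G -> C -> B

Answer: G C B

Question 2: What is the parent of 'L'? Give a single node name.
Scan adjacency: L appears as child of E

Answer: E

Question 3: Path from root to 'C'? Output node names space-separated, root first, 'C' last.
Walk down from root: G -> C

Answer: G C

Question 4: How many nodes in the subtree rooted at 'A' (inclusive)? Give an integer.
Subtree rooted at A contains: A, J
Count = 2

Answer: 2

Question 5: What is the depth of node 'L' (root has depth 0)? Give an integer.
Answer: 2

Derivation:
Path from root to L: G -> E -> L
Depth = number of edges = 2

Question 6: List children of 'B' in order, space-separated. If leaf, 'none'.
Node B's children (from adjacency): (leaf)

Answer: none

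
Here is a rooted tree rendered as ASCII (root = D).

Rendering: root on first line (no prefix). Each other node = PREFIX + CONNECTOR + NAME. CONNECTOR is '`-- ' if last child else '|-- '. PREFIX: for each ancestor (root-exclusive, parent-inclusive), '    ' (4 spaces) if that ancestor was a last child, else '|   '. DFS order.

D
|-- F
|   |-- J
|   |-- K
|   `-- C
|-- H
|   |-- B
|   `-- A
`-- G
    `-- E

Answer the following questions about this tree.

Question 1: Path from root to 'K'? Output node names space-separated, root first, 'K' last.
Answer: D F K

Derivation:
Walk down from root: D -> F -> K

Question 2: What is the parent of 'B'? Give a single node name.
Scan adjacency: B appears as child of H

Answer: H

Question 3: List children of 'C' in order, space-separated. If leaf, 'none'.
Node C's children (from adjacency): (leaf)

Answer: none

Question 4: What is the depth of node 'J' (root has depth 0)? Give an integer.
Path from root to J: D -> F -> J
Depth = number of edges = 2

Answer: 2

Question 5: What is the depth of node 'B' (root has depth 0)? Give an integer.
Answer: 2

Derivation:
Path from root to B: D -> H -> B
Depth = number of edges = 2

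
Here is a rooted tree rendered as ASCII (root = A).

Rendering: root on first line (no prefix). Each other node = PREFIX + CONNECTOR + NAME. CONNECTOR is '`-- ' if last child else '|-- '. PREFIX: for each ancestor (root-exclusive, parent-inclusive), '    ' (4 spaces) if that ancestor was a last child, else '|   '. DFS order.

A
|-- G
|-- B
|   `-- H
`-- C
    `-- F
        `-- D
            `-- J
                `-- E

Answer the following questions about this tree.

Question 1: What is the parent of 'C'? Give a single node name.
Answer: A

Derivation:
Scan adjacency: C appears as child of A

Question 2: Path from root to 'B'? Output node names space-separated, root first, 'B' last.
Walk down from root: A -> B

Answer: A B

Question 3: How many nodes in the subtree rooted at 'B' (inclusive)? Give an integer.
Subtree rooted at B contains: B, H
Count = 2

Answer: 2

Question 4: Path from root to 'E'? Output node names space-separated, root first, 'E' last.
Walk down from root: A -> C -> F -> D -> J -> E

Answer: A C F D J E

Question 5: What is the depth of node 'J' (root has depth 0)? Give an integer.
Answer: 4

Derivation:
Path from root to J: A -> C -> F -> D -> J
Depth = number of edges = 4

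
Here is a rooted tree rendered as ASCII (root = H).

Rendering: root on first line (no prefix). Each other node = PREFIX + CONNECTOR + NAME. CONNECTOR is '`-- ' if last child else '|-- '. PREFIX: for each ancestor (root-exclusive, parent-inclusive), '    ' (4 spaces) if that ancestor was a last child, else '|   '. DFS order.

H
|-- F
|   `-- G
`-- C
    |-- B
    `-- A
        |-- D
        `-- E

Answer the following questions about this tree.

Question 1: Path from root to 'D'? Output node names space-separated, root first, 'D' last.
Answer: H C A D

Derivation:
Walk down from root: H -> C -> A -> D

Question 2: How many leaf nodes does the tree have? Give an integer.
Leaves (nodes with no children): B, D, E, G

Answer: 4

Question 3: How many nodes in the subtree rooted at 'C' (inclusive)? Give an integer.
Answer: 5

Derivation:
Subtree rooted at C contains: A, B, C, D, E
Count = 5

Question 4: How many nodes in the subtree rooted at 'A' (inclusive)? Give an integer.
Subtree rooted at A contains: A, D, E
Count = 3

Answer: 3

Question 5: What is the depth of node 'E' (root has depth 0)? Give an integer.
Path from root to E: H -> C -> A -> E
Depth = number of edges = 3

Answer: 3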